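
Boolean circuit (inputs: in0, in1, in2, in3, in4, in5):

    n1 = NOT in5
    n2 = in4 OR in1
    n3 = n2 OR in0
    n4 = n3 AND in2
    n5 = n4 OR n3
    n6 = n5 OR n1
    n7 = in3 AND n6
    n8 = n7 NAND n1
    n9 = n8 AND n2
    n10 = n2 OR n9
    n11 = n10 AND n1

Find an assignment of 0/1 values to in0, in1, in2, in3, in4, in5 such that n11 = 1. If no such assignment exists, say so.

in0=0, in1=1, in2=0, in3=0, in4=1, in5=0

Check with in0=0, in1=1, in2=0, in3=0, in4=1, in5=0:
n1 = NOT in5 = NOT 0 = 1
n2 = in4 OR in1 = 1 OR 1 = 1
n3 = n2 OR in0 = 1 OR 0 = 1
n4 = n3 AND in2 = 1 AND 0 = 0
n5 = n4 OR n3 = 0 OR 1 = 1
n6 = n5 OR n1 = 1 OR 1 = 1
n7 = in3 AND n6 = 0 AND 1 = 0
n8 = n7 NAND n1 = 0 NAND 1 = 1
n9 = n8 AND n2 = 1 AND 1 = 1
n10 = n2 OR n9 = 1 OR 1 = 1
n11 = n10 AND n1 = 1 AND 1 = 1
So n11 = 1 as required.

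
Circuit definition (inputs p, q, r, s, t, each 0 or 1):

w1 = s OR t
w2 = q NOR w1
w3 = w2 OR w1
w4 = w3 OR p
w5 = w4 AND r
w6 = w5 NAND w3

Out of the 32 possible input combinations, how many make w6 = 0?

w6 = w5 NAND w3 must be 0, so both w5 = 1 and w3 = 1.
Enumerating the 32 input combinations, 14 give w6 = 0 and 18 give w6 = 1.

14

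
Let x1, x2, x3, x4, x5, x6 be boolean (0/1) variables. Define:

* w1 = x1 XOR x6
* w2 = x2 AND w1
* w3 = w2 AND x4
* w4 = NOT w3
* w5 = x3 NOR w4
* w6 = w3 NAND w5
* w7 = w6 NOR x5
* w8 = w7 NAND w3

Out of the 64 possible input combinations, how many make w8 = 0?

2

w8 = w7 NAND w3 must be 0, so both w7 = 1 and w3 = 1.
w7 = w6 NOR x5 must be 1, so both w6 = 0 and x5 = 0.
w3 = w2 AND x4 must be 1, so both w2 = 1 and x4 = 1.
Satisfying assignments:
  x1=0, x2=1, x3=0, x4=1, x5=0, x6=1
  x1=1, x2=1, x3=0, x4=1, x5=0, x6=0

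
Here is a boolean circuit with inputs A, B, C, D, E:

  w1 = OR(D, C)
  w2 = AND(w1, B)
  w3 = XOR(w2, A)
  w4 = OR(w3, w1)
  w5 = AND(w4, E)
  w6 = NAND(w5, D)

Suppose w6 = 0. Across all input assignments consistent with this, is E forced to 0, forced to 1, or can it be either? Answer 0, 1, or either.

w6 = NAND(w5, D) must be 0, so both w5 = 1 and D = 1.
Every assignment with w6 = 0 has E = 1; there are 8 such assignment(s).

1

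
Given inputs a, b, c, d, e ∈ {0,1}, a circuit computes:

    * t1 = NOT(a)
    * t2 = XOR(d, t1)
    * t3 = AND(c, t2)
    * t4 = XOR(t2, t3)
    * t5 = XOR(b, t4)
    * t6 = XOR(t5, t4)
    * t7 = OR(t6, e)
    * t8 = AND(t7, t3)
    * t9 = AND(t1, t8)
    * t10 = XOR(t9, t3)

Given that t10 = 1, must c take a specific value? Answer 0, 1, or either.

t10 = XOR(t9, t3) must be 1, so t9 and t3 differ.
Every assignment with t10 = 1 has c = 1; there are 5 such assignment(s).

1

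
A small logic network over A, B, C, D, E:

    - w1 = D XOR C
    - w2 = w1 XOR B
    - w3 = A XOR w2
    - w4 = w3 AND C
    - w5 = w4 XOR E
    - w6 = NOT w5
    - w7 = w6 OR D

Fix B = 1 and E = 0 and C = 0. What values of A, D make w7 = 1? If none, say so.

Check with B = 1 and E = 0 and C = 0 and A=0, D=0:
w1 = D XOR C = 0 XOR 0 = 0
w2 = w1 XOR B = 0 XOR 1 = 1
w3 = A XOR w2 = 0 XOR 1 = 1
w4 = w3 AND C = 1 AND 0 = 0
w5 = w4 XOR E = 0 XOR 0 = 0
w6 = NOT w5 = NOT 0 = 1
w7 = w6 OR D = 1 OR 0 = 1
So w7 = 1.

A=0 D=0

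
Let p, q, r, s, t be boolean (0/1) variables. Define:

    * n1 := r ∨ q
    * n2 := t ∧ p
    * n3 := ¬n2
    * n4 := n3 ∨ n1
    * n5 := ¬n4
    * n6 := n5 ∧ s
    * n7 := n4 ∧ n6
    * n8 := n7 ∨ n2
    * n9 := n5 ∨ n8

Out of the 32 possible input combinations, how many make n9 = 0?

24

n9 = n5 ∨ n8 must be 0, so both n5 = 0 and n8 = 0.
n5 = ¬n4 must be 0, so n4 = 1.
n8 = n7 ∨ n2 must be 0, so both n7 = 0 and n2 = 0.
Enumerating the 32 input combinations, 24 give n9 = 0 and 8 give n9 = 1.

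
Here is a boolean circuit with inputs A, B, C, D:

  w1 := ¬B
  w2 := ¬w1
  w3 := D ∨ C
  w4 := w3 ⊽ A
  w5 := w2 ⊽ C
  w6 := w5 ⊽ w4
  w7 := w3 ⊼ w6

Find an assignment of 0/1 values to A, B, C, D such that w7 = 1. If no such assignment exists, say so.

A=1, B=0, C=0, D=1

w7 = w3 ⊼ w6 must be 1, so at least one of w3, w6 is 0.
Check with A=1, B=0, C=0, D=1:
w1 = ¬B = ¬0 = 1
w2 = ¬w1 = ¬1 = 0
w3 = D ∨ C = 1 ∨ 0 = 1
w4 = w3 ⊽ A = 1 ⊽ 1 = 0
w5 = w2 ⊽ C = 0 ⊽ 0 = 1
w6 = w5 ⊽ w4 = 1 ⊽ 0 = 0
w7 = w3 ⊼ w6 = 1 ⊼ 0 = 1
So w7 = 1 as required.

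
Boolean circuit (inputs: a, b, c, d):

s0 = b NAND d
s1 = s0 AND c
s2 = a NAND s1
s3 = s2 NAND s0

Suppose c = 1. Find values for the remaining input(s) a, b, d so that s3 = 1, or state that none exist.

s3 = s2 NAND s0 must be 1, so at least one of s2, s0 is 0.
Check with c = 1 and a=1, b=1, d=0:
s0 = b NAND d = 1 NAND 0 = 1
s1 = s0 AND c = 1 AND 1 = 1
s2 = a NAND s1 = 1 NAND 1 = 0
s3 = s2 NAND s0 = 0 NAND 1 = 1
So s3 = 1.

a=1 b=1 d=0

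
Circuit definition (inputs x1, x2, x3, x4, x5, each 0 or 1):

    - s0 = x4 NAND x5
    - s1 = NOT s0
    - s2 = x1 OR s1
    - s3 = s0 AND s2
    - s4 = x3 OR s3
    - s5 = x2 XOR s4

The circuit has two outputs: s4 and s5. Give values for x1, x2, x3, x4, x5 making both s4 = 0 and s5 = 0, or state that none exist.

x1=0 x2=0 x3=0 x4=0 x5=1

Check with x1=0 x2=0 x3=0 x4=0 x5=1:
s0 = x4 NAND x5 = 0 NAND 1 = 1
s1 = NOT s0 = NOT 1 = 0
s2 = x1 OR s1 = 0 OR 0 = 0
s3 = s0 AND s2 = 1 AND 0 = 0
s4 = x3 OR s3 = 0 OR 0 = 0
s5 = x2 XOR s4 = 0 XOR 0 = 0
So s4 = 0 and s5 = 0.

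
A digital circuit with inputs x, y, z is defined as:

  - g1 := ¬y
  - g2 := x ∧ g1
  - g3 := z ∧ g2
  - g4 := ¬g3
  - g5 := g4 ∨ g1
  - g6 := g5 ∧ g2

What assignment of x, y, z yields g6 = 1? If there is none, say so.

g6 = g5 ∧ g2 must be 1, so both g5 = 1 and g2 = 1.
Check with x=1, y=0, z=0:
g1 = ¬y = ¬0 = 1
g2 = x ∧ g1 = 1 ∧ 1 = 1
g3 = z ∧ g2 = 0 ∧ 1 = 0
g4 = ¬g3 = ¬0 = 1
g5 = g4 ∨ g1 = 1 ∨ 1 = 1
g6 = g5 ∧ g2 = 1 ∧ 1 = 1
So g6 = 1 as required.

x=1, y=0, z=0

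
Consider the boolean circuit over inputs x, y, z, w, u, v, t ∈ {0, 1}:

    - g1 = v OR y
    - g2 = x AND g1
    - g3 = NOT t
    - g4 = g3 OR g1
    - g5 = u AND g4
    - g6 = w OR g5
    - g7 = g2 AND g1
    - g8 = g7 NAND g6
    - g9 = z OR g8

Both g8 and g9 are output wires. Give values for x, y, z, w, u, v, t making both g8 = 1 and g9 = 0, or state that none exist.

Across all 128 input combinations, none give both g8 = 1 and g9 = 0.

no solution exists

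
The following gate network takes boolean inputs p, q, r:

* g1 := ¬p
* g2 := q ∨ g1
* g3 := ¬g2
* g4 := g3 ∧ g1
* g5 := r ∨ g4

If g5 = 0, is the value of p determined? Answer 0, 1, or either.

either

Both values of p occur among assignments with g5 = 0:
  p=0: p=0, q=0, r=0
  p=1: p=1, q=0, r=0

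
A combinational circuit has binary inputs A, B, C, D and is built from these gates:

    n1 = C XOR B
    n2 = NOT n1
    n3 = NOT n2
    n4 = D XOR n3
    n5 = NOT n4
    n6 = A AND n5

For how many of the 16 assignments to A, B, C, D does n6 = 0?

12

n6 = A AND n5 must be 0, so at least one of A, n5 is 0.
Enumerating the 16 input combinations, 12 give n6 = 0 and 4 give n6 = 1.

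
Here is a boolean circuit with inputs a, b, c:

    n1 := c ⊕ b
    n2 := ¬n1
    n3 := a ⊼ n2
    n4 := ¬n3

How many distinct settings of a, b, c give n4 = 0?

n4 = ¬n3 must be 0, so n3 = 1.
Satisfying assignments:
  a=0, b=0, c=0
  a=0, b=0, c=1
  a=0, b=1, c=0
  a=0, b=1, c=1
  a=1, b=0, c=1
  a=1, b=1, c=0

6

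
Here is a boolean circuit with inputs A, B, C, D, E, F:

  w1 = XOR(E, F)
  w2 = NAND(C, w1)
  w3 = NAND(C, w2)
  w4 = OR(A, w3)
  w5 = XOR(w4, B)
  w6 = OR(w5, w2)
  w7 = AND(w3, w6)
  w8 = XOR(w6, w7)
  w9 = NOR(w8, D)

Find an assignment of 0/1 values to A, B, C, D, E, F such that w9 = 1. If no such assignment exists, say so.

A=0, B=1, C=0, D=0, E=0, F=0

w9 = NOR(w8, D) must be 1, so both w8 = 0 and D = 0.
Check with A=0, B=1, C=0, D=0, E=0, F=0:
w1 = XOR(E, F) = XOR(0, 0) = 0
w2 = NAND(C, w1) = NAND(0, 0) = 1
w3 = NAND(C, w2) = NAND(0, 1) = 1
w4 = OR(A, w3) = OR(0, 1) = 1
w5 = XOR(w4, B) = XOR(1, 1) = 0
w6 = OR(w5, w2) = OR(0, 1) = 1
w7 = AND(w3, w6) = AND(1, 1) = 1
w8 = XOR(w6, w7) = XOR(1, 1) = 0
w9 = NOR(w8, D) = NOR(0, 0) = 1
So w9 = 1 as required.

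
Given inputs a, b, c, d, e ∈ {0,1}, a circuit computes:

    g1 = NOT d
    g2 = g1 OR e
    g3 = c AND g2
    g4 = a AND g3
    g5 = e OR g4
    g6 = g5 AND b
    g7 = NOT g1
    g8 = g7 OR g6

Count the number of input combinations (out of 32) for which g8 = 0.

11

g8 = g7 OR g6 must be 0, so both g7 = 0 and g6 = 0.
Enumerating the 32 input combinations, 11 give g8 = 0 and 21 give g8 = 1.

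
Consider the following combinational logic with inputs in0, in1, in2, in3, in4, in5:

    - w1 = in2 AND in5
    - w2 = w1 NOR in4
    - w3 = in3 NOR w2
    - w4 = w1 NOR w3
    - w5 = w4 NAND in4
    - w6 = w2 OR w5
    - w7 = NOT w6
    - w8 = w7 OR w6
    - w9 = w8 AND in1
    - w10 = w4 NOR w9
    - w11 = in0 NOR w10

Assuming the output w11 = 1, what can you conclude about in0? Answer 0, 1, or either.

w11 = in0 NOR w10 must be 1, so both in0 = 0 and w10 = 0.
Every assignment with w11 = 1 has in0 = 0; there are 25 such assignment(s).

0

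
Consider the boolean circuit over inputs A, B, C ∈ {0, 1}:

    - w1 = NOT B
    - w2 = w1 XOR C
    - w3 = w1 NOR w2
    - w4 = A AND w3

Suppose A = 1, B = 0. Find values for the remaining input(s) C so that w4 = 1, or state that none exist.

no solution exists

With A = 1, B = 0 fixed, none of the 2 settings of C give w4 = 1.
For example, with C=1:
w1 = NOT B = NOT 0 = 1
w2 = w1 XOR C = 1 XOR 1 = 0
w3 = w1 NOR w2 = 1 NOR 0 = 0
w4 = A AND w3 = 1 AND 0 = 0
giving w4 = 0 ≠ 1.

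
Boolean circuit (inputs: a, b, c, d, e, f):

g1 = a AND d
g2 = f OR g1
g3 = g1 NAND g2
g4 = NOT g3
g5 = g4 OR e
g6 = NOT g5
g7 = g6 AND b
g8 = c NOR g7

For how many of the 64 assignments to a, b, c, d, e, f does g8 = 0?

38

g8 = c NOR g7 must be 0, so at least one of c, g7 is 1.
Enumerating the 64 input combinations, 38 give g8 = 0 and 26 give g8 = 1.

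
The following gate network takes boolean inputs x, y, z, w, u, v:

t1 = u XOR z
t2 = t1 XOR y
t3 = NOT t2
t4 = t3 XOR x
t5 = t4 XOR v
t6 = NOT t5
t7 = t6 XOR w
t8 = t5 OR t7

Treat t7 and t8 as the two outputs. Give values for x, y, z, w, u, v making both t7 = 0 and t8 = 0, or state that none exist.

Check with x=1, y=0, z=0, w=1, u=0, v=0:
t1 = u XOR z = 0 XOR 0 = 0
t2 = t1 XOR y = 0 XOR 0 = 0
t3 = NOT t2 = NOT 0 = 1
t4 = t3 XOR x = 1 XOR 1 = 0
t5 = t4 XOR v = 0 XOR 0 = 0
t6 = NOT t5 = NOT 0 = 1
t7 = t6 XOR w = 1 XOR 1 = 0
t8 = t5 OR t7 = 0 OR 0 = 0
So t7 = 0 and t8 = 0.

x=1, y=0, z=0, w=1, u=0, v=0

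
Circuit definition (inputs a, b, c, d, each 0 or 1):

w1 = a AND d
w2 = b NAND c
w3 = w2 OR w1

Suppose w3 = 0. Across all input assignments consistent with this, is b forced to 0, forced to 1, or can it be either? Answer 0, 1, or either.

1

w3 = w2 OR w1 must be 0, so both w2 = 0 and w1 = 0.
Every assignment with w3 = 0 has b = 1; there are 3 such assignment(s).
  a=0, b=1, c=1, d=0
  a=0, b=1, c=1, d=1
  a=1, b=1, c=1, d=0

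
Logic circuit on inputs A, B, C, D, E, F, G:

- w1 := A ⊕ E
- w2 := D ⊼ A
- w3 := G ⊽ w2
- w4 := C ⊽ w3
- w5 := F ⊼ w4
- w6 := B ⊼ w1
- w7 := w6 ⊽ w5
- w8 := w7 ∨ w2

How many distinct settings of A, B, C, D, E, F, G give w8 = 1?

97

w8 = w7 ∨ w2 must be 1, so at least one of w7, w2 is 1.
Enumerating the 128 input combinations, 97 give w8 = 1 and 31 give w8 = 0.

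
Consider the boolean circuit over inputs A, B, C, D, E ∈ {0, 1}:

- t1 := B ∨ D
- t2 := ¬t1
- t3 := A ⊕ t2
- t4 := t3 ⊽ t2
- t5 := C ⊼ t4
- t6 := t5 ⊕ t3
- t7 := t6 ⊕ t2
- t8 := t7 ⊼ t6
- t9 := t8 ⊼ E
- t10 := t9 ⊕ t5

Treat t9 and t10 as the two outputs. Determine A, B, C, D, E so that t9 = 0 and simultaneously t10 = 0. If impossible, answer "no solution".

A=0, B=1, C=1, D=1, E=1

Check with A=0, B=1, C=1, D=1, E=1:
t1 = B ∨ D = 1 ∨ 1 = 1
t2 = ¬t1 = ¬1 = 0
t3 = A ⊕ t2 = 0 ⊕ 0 = 0
t4 = t3 ⊽ t2 = 0 ⊽ 0 = 1
t5 = C ⊼ t4 = 1 ⊼ 1 = 0
t6 = t5 ⊕ t3 = 0 ⊕ 0 = 0
t7 = t6 ⊕ t2 = 0 ⊕ 0 = 0
t8 = t7 ⊼ t6 = 0 ⊼ 0 = 1
t9 = t8 ⊼ E = 1 ⊼ 1 = 0
t10 = t9 ⊕ t5 = 0 ⊕ 0 = 0
So t9 = 0 and t10 = 0.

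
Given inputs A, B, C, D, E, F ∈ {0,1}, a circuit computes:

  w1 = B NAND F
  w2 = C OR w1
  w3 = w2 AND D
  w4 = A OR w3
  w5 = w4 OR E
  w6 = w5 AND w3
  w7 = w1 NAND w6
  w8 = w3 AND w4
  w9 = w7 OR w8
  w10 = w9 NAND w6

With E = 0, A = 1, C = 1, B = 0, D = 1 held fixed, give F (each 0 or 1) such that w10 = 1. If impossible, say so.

no solution exists

With E = 0, A = 1, C = 1, B = 0, D = 1 fixed, none of the 2 settings of F give w10 = 1.
For example, with F=1:
w1 = B NAND F = 0 NAND 1 = 1
w2 = C OR w1 = 1 OR 1 = 1
w3 = w2 AND D = 1 AND 1 = 1
w4 = A OR w3 = 1 OR 1 = 1
w5 = w4 OR E = 1 OR 0 = 1
w6 = w5 AND w3 = 1 AND 1 = 1
w7 = w1 NAND w6 = 1 NAND 1 = 0
w8 = w3 AND w4 = 1 AND 1 = 1
w9 = w7 OR w8 = 0 OR 1 = 1
w10 = w9 NAND w6 = 1 NAND 1 = 0
giving w10 = 0 ≠ 1.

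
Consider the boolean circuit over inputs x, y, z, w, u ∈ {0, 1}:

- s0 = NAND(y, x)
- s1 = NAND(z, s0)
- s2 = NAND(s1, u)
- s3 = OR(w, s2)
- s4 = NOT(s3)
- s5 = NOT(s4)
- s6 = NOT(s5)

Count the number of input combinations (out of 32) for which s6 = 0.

27

s6 = NOT(s5) must be 0, so s5 = 1.
Enumerating the 32 input combinations, 27 give s6 = 0 and 5 give s6 = 1.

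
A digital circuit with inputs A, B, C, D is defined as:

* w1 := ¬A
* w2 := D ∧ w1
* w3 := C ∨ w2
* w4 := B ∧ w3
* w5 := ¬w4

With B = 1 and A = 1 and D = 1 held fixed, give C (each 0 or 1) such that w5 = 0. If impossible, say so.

C=1

w5 = ¬w4 must be 0, so w4 = 1.
Check with B = 1 and A = 1 and D = 1 and C=1:
w1 = ¬A = ¬1 = 0
w2 = D ∧ w1 = 1 ∧ 0 = 0
w3 = C ∨ w2 = 1 ∨ 0 = 1
w4 = B ∧ w3 = 1 ∧ 1 = 1
w5 = ¬w4 = ¬1 = 0
So w5 = 0.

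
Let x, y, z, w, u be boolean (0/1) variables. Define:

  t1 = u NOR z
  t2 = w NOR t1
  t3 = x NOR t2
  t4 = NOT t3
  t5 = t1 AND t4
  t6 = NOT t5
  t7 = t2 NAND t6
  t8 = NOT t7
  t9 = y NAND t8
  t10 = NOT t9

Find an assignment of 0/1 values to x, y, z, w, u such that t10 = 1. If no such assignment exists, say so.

t10 = NOT t9 must be 1, so t9 = 0.
t9 = y NAND t8 must be 0, so both y = 1 and t8 = 1.
Check with x=1, y=1, z=1, w=0, u=0:
t1 = u NOR z = 0 NOR 1 = 0
t2 = w NOR t1 = 0 NOR 0 = 1
t3 = x NOR t2 = 1 NOR 1 = 0
t4 = NOT t3 = NOT 0 = 1
t5 = t1 AND t4 = 0 AND 1 = 0
t6 = NOT t5 = NOT 0 = 1
t7 = t2 NAND t6 = 1 NAND 1 = 0
t8 = NOT t7 = NOT 0 = 1
t9 = y NAND t8 = 1 NAND 1 = 0
t10 = NOT t9 = NOT 0 = 1
So t10 = 1 as required.

x=1, y=1, z=1, w=0, u=0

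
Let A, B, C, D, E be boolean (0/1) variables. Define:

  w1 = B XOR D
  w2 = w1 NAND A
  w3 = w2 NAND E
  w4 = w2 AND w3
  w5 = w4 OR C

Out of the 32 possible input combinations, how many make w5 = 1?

22

w5 = w4 OR C must be 1, so at least one of w4, C is 1.
Enumerating the 32 input combinations, 22 give w5 = 1 and 10 give w5 = 0.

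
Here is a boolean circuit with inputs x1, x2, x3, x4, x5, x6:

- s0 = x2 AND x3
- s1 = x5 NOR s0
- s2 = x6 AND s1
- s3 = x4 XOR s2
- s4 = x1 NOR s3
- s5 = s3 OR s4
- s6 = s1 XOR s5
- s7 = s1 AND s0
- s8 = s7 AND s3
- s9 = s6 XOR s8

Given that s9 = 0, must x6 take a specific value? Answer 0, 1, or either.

Both values of x6 occur among assignments with s9 = 0:
  x6=0: x1=0, x2=0, x3=0, x4=0, x5=0, x6=0
  x6=1: x1=0, x2=0, x3=0, x4=0, x5=0, x6=1

either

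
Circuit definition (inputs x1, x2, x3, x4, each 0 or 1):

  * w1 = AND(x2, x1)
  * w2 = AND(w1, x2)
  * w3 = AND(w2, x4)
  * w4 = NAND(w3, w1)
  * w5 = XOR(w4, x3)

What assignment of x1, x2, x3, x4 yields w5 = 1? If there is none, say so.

x1=0, x2=0, x3=0, x4=1

w5 = XOR(w4, x3) must be 1, so w4 and x3 differ.
Check with x1=0, x2=0, x3=0, x4=1:
w1 = AND(x2, x1) = AND(0, 0) = 0
w2 = AND(w1, x2) = AND(0, 0) = 0
w3 = AND(w2, x4) = AND(0, 1) = 0
w4 = NAND(w3, w1) = NAND(0, 0) = 1
w5 = XOR(w4, x3) = XOR(1, 0) = 1
So w5 = 1 as required.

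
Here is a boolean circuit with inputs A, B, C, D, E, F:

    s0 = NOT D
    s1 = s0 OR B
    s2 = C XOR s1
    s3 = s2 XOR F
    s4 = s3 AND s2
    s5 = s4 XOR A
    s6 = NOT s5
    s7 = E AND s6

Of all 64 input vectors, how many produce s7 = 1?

16

s7 = E AND s6 must be 1, so both E = 1 and s6 = 1.
s6 = NOT s5 must be 1, so s5 = 0.
Enumerating the 64 input combinations, 16 give s7 = 1 and 48 give s7 = 0.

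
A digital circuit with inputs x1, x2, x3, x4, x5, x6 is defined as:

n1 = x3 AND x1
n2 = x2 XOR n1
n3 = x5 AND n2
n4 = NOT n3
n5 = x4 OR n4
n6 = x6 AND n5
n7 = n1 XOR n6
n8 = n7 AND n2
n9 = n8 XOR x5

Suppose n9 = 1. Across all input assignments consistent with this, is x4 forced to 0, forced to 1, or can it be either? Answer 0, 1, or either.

Both values of x4 occur among assignments with n9 = 1:
  x4=0: x1=0, x2=0, x3=0, x4=0, x5=1, x6=0
  x4=1: x1=0, x2=0, x3=0, x4=1, x5=1, x6=0

either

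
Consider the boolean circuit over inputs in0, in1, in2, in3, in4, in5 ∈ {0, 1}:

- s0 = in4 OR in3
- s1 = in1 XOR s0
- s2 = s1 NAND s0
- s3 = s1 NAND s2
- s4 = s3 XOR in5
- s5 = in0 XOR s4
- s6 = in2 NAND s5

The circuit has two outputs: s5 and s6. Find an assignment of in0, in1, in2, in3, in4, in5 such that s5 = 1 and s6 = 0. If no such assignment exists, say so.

in0=1, in1=0, in2=1, in3=1, in4=1, in5=1

Check with in0=1, in1=0, in2=1, in3=1, in4=1, in5=1:
s0 = in4 OR in3 = 1 OR 1 = 1
s1 = in1 XOR s0 = 0 XOR 1 = 1
s2 = s1 NAND s0 = 1 NAND 1 = 0
s3 = s1 NAND s2 = 1 NAND 0 = 1
s4 = s3 XOR in5 = 1 XOR 1 = 0
s5 = in0 XOR s4 = 1 XOR 0 = 1
s6 = in2 NAND s5 = 1 NAND 1 = 0
So s5 = 1 and s6 = 0.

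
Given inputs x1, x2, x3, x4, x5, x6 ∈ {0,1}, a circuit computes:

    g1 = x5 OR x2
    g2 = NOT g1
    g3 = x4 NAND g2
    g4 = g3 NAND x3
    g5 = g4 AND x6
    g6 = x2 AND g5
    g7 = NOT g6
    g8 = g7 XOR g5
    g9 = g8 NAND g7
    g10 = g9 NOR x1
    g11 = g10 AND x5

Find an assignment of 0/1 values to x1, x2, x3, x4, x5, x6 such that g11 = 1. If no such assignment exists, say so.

g11 = g10 AND x5 must be 1, so both g10 = 1 and x5 = 1.
Check with x1=0 x2=1 x3=1 x4=1 x5=1 x6=1:
g1 = x5 OR x2 = 1 OR 1 = 1
g2 = NOT g1 = NOT 1 = 0
g3 = x4 NAND g2 = 1 NAND 0 = 1
g4 = g3 NAND x3 = 1 NAND 1 = 0
g5 = g4 AND x6 = 0 AND 1 = 0
g6 = x2 AND g5 = 1 AND 0 = 0
g7 = NOT g6 = NOT 0 = 1
g8 = g7 XOR g5 = 1 XOR 0 = 1
g9 = g8 NAND g7 = 1 NAND 1 = 0
g10 = g9 NOR x1 = 0 NOR 0 = 1
g11 = g10 AND x5 = 1 AND 1 = 1
So g11 = 1 as required.

x1=0 x2=1 x3=1 x4=1 x5=1 x6=1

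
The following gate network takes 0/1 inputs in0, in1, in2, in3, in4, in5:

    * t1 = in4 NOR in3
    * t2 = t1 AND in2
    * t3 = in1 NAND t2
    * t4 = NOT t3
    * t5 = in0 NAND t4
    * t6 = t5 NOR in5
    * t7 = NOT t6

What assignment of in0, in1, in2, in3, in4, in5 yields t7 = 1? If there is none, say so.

t7 = NOT t6 must be 1, so t6 = 0.
t6 = t5 NOR in5 must be 0, so at least one of t5, in5 is 1.
Check with in0=0, in1=0, in2=0, in3=0, in4=1, in5=0:
t1 = in4 NOR in3 = 1 NOR 0 = 0
t2 = t1 AND in2 = 0 AND 0 = 0
t3 = in1 NAND t2 = 0 NAND 0 = 1
t4 = NOT t3 = NOT 1 = 0
t5 = in0 NAND t4 = 0 NAND 0 = 1
t6 = t5 NOR in5 = 1 NOR 0 = 0
t7 = NOT t6 = NOT 0 = 1
So t7 = 1 as required.

in0=0, in1=0, in2=0, in3=0, in4=1, in5=0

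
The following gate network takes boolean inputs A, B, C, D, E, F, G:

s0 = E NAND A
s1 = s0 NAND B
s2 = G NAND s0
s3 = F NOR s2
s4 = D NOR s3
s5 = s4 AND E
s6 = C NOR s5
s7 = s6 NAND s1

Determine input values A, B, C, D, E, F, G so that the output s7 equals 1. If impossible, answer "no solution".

A=0, B=0, C=1, D=1, E=1, F=0, G=0

s7 = s6 NAND s1 must be 1, so at least one of s6, s1 is 0.
Check with A=0, B=0, C=1, D=1, E=1, F=0, G=0:
s0 = E NAND A = 1 NAND 0 = 1
s1 = s0 NAND B = 1 NAND 0 = 1
s2 = G NAND s0 = 0 NAND 1 = 1
s3 = F NOR s2 = 0 NOR 1 = 0
s4 = D NOR s3 = 1 NOR 0 = 0
s5 = s4 AND E = 0 AND 1 = 0
s6 = C NOR s5 = 1 NOR 0 = 0
s7 = s6 NAND s1 = 0 NAND 1 = 1
So s7 = 1 as required.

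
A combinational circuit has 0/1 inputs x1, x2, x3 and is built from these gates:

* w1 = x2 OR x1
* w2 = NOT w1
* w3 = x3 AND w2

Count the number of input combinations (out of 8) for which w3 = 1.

w3 = x3 AND w2 must be 1, so both x3 = 1 and w2 = 1.
w2 = NOT w1 must be 1, so w1 = 0.
w1 = x2 OR x1 must be 0, so both x2 = 0 and x1 = 0.
Satisfying assignments:
  x1=0, x2=0, x3=1

1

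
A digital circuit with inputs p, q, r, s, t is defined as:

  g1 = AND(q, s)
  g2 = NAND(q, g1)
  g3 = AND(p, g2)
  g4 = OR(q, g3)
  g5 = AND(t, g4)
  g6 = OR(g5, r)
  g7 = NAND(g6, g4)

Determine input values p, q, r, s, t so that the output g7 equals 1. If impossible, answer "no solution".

p=0, q=0, r=1, s=0, t=0

Check with p=0, q=0, r=1, s=0, t=0:
g1 = AND(q, s) = AND(0, 0) = 0
g2 = NAND(q, g1) = NAND(0, 0) = 1
g3 = AND(p, g2) = AND(0, 1) = 0
g4 = OR(q, g3) = OR(0, 0) = 0
g5 = AND(t, g4) = AND(0, 0) = 0
g6 = OR(g5, r) = OR(0, 1) = 1
g7 = NAND(g6, g4) = NAND(1, 0) = 1
So g7 = 1 as required.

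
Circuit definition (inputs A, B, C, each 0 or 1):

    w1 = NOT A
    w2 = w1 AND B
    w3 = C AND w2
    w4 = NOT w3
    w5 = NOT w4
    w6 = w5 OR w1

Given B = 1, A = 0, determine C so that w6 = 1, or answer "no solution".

C=1

w6 = w5 OR w1 must be 1, so at least one of w5, w1 is 1.
Check with B = 1, A = 0 and C=1:
w1 = NOT A = NOT 0 = 1
w2 = w1 AND B = 1 AND 1 = 1
w3 = C AND w2 = 1 AND 1 = 1
w4 = NOT w3 = NOT 1 = 0
w5 = NOT w4 = NOT 0 = 1
w6 = w5 OR w1 = 1 OR 1 = 1
So w6 = 1.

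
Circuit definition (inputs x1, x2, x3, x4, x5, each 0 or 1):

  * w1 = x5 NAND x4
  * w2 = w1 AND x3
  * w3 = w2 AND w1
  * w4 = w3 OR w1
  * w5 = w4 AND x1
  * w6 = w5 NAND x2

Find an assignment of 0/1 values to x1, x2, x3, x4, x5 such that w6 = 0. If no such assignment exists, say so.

Check with x1=1, x2=1, x3=1, x4=0, x5=0:
w1 = x5 NAND x4 = 0 NAND 0 = 1
w2 = w1 AND x3 = 1 AND 1 = 1
w3 = w2 AND w1 = 1 AND 1 = 1
w4 = w3 OR w1 = 1 OR 1 = 1
w5 = w4 AND x1 = 1 AND 1 = 1
w6 = w5 NAND x2 = 1 NAND 1 = 0
So w6 = 0 as required.

x1=1, x2=1, x3=1, x4=0, x5=0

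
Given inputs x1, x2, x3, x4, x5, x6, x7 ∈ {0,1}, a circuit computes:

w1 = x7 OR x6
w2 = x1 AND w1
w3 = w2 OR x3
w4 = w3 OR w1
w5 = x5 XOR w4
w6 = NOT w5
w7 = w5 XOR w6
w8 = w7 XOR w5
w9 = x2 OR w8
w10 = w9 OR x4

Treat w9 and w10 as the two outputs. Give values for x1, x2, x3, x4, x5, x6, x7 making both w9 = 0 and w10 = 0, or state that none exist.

x1=1, x2=0, x3=1, x4=0, x5=0, x6=1, x7=1

Check with x1=1, x2=0, x3=1, x4=0, x5=0, x6=1, x7=1:
w1 = x7 OR x6 = 1 OR 1 = 1
w2 = x1 AND w1 = 1 AND 1 = 1
w3 = w2 OR x3 = 1 OR 1 = 1
w4 = w3 OR w1 = 1 OR 1 = 1
w5 = x5 XOR w4 = 0 XOR 1 = 1
w6 = NOT w5 = NOT 1 = 0
w7 = w5 XOR w6 = 1 XOR 0 = 1
w8 = w7 XOR w5 = 1 XOR 1 = 0
w9 = x2 OR w8 = 0 OR 0 = 0
w10 = w9 OR x4 = 0 OR 0 = 0
So w9 = 0 and w10 = 0.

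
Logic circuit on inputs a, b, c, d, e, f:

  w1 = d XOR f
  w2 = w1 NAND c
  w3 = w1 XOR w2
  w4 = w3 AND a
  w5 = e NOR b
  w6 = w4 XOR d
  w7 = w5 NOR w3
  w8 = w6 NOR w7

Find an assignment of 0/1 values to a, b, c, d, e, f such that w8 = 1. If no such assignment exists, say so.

Check with a=0 b=0 c=0 d=0 e=0 f=1:
w1 = d XOR f = 0 XOR 1 = 1
w2 = w1 NAND c = 1 NAND 0 = 1
w3 = w1 XOR w2 = 1 XOR 1 = 0
w4 = w3 AND a = 0 AND 0 = 0
w5 = e NOR b = 0 NOR 0 = 1
w6 = w4 XOR d = 0 XOR 0 = 0
w7 = w5 NOR w3 = 1 NOR 0 = 0
w8 = w6 NOR w7 = 0 NOR 0 = 1
So w8 = 1 as required.

a=0 b=0 c=0 d=0 e=0 f=1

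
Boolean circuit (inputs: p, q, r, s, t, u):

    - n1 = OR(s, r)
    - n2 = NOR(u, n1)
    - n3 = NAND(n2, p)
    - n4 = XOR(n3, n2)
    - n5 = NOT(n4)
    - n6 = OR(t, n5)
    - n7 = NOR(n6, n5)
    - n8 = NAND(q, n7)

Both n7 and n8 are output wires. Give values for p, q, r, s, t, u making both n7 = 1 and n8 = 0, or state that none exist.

p=1 q=1 r=1 s=1 t=0 u=1

Check with p=1 q=1 r=1 s=1 t=0 u=1:
n1 = OR(s, r) = OR(1, 1) = 1
n2 = NOR(u, n1) = NOR(1, 1) = 0
n3 = NAND(n2, p) = NAND(0, 1) = 1
n4 = XOR(n3, n2) = XOR(1, 0) = 1
n5 = NOT(n4) = NOT 1 = 0
n6 = OR(t, n5) = OR(0, 0) = 0
n7 = NOR(n6, n5) = NOR(0, 0) = 1
n8 = NAND(q, n7) = NAND(1, 1) = 0
So n7 = 1 and n8 = 0.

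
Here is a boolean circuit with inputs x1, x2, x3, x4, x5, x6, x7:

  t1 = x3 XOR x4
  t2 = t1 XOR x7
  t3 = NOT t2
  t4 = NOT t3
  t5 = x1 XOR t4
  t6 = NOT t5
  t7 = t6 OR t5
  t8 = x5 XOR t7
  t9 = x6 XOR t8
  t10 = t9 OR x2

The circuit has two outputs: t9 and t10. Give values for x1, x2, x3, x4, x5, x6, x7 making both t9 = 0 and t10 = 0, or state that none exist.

Check with x1=0, x2=0, x3=1, x4=1, x5=0, x6=1, x7=0:
t1 = x3 XOR x4 = 1 XOR 1 = 0
t2 = t1 XOR x7 = 0 XOR 0 = 0
t3 = NOT t2 = NOT 0 = 1
t4 = NOT t3 = NOT 1 = 0
t5 = x1 XOR t4 = 0 XOR 0 = 0
t6 = NOT t5 = NOT 0 = 1
t7 = t6 OR t5 = 1 OR 0 = 1
t8 = x5 XOR t7 = 0 XOR 1 = 1
t9 = x6 XOR t8 = 1 XOR 1 = 0
t10 = t9 OR x2 = 0 OR 0 = 0
So t9 = 0 and t10 = 0.

x1=0, x2=0, x3=1, x4=1, x5=0, x6=1, x7=0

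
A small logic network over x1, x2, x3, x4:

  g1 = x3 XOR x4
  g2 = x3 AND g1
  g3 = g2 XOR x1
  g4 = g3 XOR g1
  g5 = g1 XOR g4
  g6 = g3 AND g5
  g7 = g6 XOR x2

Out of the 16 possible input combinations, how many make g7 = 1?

g7 = g6 XOR x2 must be 1, so g6 and x2 differ.
Enumerating the 16 input combinations, 8 give g7 = 1 and 8 give g7 = 0.

8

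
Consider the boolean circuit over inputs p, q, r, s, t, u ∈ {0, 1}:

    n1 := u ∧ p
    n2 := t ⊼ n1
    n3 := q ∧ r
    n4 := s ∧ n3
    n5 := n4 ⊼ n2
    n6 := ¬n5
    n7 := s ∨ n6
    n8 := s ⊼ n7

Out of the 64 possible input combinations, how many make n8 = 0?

32

n8 = s ⊼ n7 must be 0, so both s = 1 and n7 = 1.
n7 = s ∨ n6 must be 1, so at least one of s, n6 is 1.
Enumerating the 64 input combinations, 32 give n8 = 0 and 32 give n8 = 1.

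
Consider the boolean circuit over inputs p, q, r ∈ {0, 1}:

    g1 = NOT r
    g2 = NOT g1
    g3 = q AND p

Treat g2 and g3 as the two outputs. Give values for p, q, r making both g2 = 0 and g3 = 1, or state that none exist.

Check with p=1 q=1 r=0:
g1 = NOT r = NOT 0 = 1
g2 = NOT g1 = NOT 1 = 0
g3 = q AND p = 1 AND 1 = 1
So g2 = 0 and g3 = 1.

p=1 q=1 r=0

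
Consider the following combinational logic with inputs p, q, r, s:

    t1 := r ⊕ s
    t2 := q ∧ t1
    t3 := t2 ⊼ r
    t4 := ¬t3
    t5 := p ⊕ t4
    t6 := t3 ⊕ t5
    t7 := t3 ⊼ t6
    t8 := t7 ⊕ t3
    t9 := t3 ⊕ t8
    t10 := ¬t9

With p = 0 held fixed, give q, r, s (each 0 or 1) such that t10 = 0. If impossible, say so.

t10 = ¬t9 must be 0, so t9 = 1.
Check with p = 0 and q=1, r=1, s=0:
t1 = r ⊕ s = 1 ⊕ 0 = 1
t2 = q ∧ t1 = 1 ∧ 1 = 1
t3 = t2 ⊼ r = 1 ⊼ 1 = 0
t4 = ¬t3 = ¬0 = 1
t5 = p ⊕ t4 = 0 ⊕ 1 = 1
t6 = t3 ⊕ t5 = 0 ⊕ 1 = 1
t7 = t3 ⊼ t6 = 0 ⊼ 1 = 1
t8 = t7 ⊕ t3 = 1 ⊕ 0 = 1
t9 = t3 ⊕ t8 = 0 ⊕ 1 = 1
t10 = ¬t9 = ¬1 = 0
So t10 = 0.

q=1, r=1, s=0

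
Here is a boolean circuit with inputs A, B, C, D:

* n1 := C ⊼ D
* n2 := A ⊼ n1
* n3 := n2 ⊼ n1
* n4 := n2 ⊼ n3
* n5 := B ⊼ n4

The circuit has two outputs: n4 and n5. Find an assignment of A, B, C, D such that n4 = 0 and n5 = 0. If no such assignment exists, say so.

no solution exists

Across all 16 input combinations, none give both n4 = 0 and n5 = 0.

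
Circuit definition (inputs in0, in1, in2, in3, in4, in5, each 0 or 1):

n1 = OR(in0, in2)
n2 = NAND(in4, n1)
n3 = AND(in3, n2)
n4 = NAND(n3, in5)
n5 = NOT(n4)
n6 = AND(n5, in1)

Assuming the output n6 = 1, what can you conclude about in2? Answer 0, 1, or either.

Both values of in2 occur among assignments with n6 = 1:
  in2=0: in0=0, in1=1, in2=0, in3=1, in4=0, in5=1
  in2=1: in0=0, in1=1, in2=1, in3=1, in4=0, in5=1

either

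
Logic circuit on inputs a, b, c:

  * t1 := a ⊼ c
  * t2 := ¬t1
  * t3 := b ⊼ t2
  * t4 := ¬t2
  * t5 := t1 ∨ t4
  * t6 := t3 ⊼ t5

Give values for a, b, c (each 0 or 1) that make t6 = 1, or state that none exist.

t6 = t3 ⊼ t5 must be 1, so at least one of t3, t5 is 0.
Check with a=1, b=0, c=1:
t1 = a ⊼ c = 1 ⊼ 1 = 0
t2 = ¬t1 = ¬0 = 1
t3 = b ⊼ t2 = 0 ⊼ 1 = 1
t4 = ¬t2 = ¬1 = 0
t5 = t1 ∨ t4 = 0 ∨ 0 = 0
t6 = t3 ⊼ t5 = 1 ⊼ 0 = 1
So t6 = 1 as required.

a=1, b=0, c=1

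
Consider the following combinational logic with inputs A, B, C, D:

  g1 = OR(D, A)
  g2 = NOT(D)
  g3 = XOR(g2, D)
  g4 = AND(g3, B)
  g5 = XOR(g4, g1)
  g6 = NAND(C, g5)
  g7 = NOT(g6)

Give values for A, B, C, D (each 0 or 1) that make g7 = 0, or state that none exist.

Check with A=1, B=1, C=0, D=1:
g1 = OR(D, A) = OR(1, 1) = 1
g2 = NOT(D) = NOT 1 = 0
g3 = XOR(g2, D) = XOR(0, 1) = 1
g4 = AND(g3, B) = AND(1, 1) = 1
g5 = XOR(g4, g1) = XOR(1, 1) = 0
g6 = NAND(C, g5) = NAND(0, 0) = 1
g7 = NOT(g6) = NOT 1 = 0
So g7 = 0 as required.

A=1, B=1, C=0, D=1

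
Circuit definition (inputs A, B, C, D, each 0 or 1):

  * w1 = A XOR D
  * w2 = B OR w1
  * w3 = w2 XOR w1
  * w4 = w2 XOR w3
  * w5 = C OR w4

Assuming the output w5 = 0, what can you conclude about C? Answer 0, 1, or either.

0

w5 = C OR w4 must be 0, so both C = 0 and w4 = 0.
Every assignment with w5 = 0 has C = 0; there are 4 such assignment(s).
  A=0, B=0, C=0, D=0
  A=0, B=1, C=0, D=0
  A=1, B=0, C=0, D=1
  A=1, B=1, C=0, D=1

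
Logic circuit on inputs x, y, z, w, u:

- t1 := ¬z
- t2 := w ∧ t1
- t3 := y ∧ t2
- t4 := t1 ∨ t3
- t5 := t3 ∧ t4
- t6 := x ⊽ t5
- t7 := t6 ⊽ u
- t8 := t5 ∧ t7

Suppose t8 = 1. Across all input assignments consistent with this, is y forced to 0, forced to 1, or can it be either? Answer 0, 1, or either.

t8 = t5 ∧ t7 must be 1, so both t5 = 1 and t7 = 1.
Every assignment with t8 = 1 has y = 1; there are 2 such assignment(s).
  x=0, y=1, z=0, w=1, u=0
  x=1, y=1, z=0, w=1, u=0

1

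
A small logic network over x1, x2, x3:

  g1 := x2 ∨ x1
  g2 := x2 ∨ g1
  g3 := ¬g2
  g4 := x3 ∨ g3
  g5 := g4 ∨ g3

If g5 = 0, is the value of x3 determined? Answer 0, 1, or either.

g5 = g4 ∨ g3 must be 0, so both g4 = 0 and g3 = 0.
Every assignment with g5 = 0 has x3 = 0; there are 3 such assignment(s).
  x1=0, x2=1, x3=0
  x1=1, x2=0, x3=0
  x1=1, x2=1, x3=0

0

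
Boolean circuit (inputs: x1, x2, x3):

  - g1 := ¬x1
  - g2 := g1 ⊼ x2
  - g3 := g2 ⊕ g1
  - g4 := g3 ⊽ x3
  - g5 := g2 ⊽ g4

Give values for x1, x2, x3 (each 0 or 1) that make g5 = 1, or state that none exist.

x1=0, x2=1, x3=0

Check with x1=0, x2=1, x3=0:
g1 = ¬x1 = ¬0 = 1
g2 = g1 ⊼ x2 = 1 ⊼ 1 = 0
g3 = g2 ⊕ g1 = 0 ⊕ 1 = 1
g4 = g3 ⊽ x3 = 1 ⊽ 0 = 0
g5 = g2 ⊽ g4 = 0 ⊽ 0 = 1
So g5 = 1 as required.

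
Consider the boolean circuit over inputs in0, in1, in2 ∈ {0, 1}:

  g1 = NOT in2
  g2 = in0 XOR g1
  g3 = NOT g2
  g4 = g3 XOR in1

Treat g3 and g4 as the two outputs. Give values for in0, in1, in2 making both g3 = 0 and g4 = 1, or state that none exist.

in0=0, in1=1, in2=0

Check with in0=0, in1=1, in2=0:
g1 = NOT in2 = NOT 0 = 1
g2 = in0 XOR g1 = 0 XOR 1 = 1
g3 = NOT g2 = NOT 1 = 0
g4 = g3 XOR in1 = 0 XOR 1 = 1
So g3 = 0 and g4 = 1.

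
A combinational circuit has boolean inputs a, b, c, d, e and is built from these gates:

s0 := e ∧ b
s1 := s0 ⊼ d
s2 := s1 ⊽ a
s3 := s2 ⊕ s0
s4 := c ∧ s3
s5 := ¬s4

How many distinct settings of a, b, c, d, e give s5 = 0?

s5 = ¬s4 must be 0, so s4 = 1.
s4 = c ∧ s3 must be 1, so both c = 1 and s3 = 1.
s3 = s2 ⊕ s0 must be 1, so s2 and s0 differ.
Satisfying assignments:
  a=0, b=1, c=1, d=0, e=1
  a=1, b=1, c=1, d=0, e=1
  a=1, b=1, c=1, d=1, e=1

3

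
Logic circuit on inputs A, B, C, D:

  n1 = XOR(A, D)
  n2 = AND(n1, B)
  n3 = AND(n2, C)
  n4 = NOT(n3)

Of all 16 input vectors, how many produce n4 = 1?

14

n4 = NOT(n3) must be 1, so n3 = 0.
n3 = AND(n2, C) must be 0, so at least one of n2, C is 0.
Enumerating the 16 input combinations, 14 give n4 = 1 and 2 give n4 = 0.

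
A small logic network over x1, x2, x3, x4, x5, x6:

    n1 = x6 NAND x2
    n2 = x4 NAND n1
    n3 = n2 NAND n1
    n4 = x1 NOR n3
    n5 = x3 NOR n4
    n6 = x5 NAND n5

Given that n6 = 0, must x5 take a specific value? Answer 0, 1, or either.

n6 = x5 NAND n5 must be 0, so both x5 = 1 and n5 = 1.
n5 = x3 NOR n4 must be 1, so both x3 = 0 and n4 = 0.
n4 = x1 NOR n3 must be 0, so at least one of x1, n3 is 1.
Every assignment with n6 = 0 has x5 = 1; there are 13 such assignment(s).

1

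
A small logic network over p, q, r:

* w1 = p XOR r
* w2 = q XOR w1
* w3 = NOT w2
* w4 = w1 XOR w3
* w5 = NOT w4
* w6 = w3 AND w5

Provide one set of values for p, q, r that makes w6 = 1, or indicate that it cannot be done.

w6 = w3 AND w5 must be 1, so both w3 = 1 and w5 = 1.
w3 = NOT w2 must be 1, so w2 = 0.
w5 = NOT w4 must be 1, so w4 = 0.
Check with p=0, q=1, r=1:
w1 = p XOR r = 0 XOR 1 = 1
w2 = q XOR w1 = 1 XOR 1 = 0
w3 = NOT w2 = NOT 0 = 1
w4 = w1 XOR w3 = 1 XOR 1 = 0
w5 = NOT w4 = NOT 0 = 1
w6 = w3 AND w5 = 1 AND 1 = 1
So w6 = 1 as required.

p=0, q=1, r=1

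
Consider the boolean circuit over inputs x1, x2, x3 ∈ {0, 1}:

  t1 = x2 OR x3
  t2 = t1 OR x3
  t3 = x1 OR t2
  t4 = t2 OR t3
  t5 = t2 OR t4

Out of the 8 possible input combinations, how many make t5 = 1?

t5 = t2 OR t4 must be 1, so at least one of t2, t4 is 1.
Enumerating the 8 input combinations, 7 give t5 = 1 and 1 give t5 = 0.

7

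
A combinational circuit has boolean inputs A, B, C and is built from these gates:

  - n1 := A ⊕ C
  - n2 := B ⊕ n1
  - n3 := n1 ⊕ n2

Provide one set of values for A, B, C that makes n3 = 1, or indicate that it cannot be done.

A=0, B=1, C=0

Check with A=0, B=1, C=0:
n1 = A ⊕ C = 0 ⊕ 0 = 0
n2 = B ⊕ n1 = 1 ⊕ 0 = 1
n3 = n1 ⊕ n2 = 0 ⊕ 1 = 1
So n3 = 1 as required.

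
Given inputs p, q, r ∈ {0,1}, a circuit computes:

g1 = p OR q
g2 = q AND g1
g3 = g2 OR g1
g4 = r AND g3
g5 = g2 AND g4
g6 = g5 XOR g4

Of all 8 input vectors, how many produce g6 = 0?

7

g6 = g5 XOR g4 must be 0, so g5 and g4 are equal.
Enumerating the 8 input combinations, 7 give g6 = 0 and 1 give g6 = 1.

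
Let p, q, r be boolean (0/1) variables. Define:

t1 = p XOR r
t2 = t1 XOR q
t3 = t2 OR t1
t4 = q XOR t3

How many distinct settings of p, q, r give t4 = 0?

6

t4 = q XOR t3 must be 0, so q and t3 are equal.
Enumerating the 8 input combinations, 6 give t4 = 0 and 2 give t4 = 1.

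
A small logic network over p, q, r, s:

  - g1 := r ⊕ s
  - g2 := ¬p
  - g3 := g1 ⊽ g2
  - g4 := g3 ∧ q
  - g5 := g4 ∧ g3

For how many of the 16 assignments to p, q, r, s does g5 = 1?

g5 = g4 ∧ g3 must be 1, so both g4 = 1 and g3 = 1.
g4 = g3 ∧ q must be 1, so both g3 = 1 and q = 1.
Satisfying assignments:
  p=1, q=1, r=0, s=0
  p=1, q=1, r=1, s=1

2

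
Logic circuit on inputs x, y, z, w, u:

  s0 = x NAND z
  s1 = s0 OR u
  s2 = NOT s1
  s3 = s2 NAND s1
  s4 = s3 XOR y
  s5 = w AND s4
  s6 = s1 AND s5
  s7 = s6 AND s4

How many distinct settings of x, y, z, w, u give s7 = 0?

25

s7 = s6 AND s4 must be 0, so at least one of s6, s4 is 0.
Enumerating the 32 input combinations, 25 give s7 = 0 and 7 give s7 = 1.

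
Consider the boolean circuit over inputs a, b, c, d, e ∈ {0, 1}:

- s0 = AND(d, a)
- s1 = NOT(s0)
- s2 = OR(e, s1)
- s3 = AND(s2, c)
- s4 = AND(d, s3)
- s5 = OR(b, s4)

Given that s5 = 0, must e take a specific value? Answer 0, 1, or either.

Both values of e occur among assignments with s5 = 0:
  e=0: a=0, b=0, c=0, d=0, e=0
  e=1: a=0, b=0, c=0, d=0, e=1

either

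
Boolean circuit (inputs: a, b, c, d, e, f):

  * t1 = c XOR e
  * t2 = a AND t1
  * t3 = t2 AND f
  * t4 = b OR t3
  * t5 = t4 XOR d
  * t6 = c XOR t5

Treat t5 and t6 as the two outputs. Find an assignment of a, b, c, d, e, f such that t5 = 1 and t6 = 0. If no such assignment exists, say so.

Check with a=0, b=0, c=1, d=1, e=0, f=0:
t1 = c XOR e = 1 XOR 0 = 1
t2 = a AND t1 = 0 AND 1 = 0
t3 = t2 AND f = 0 AND 0 = 0
t4 = b OR t3 = 0 OR 0 = 0
t5 = t4 XOR d = 0 XOR 1 = 1
t6 = c XOR t5 = 1 XOR 1 = 0
So t5 = 1 and t6 = 0.

a=0, b=0, c=1, d=1, e=0, f=0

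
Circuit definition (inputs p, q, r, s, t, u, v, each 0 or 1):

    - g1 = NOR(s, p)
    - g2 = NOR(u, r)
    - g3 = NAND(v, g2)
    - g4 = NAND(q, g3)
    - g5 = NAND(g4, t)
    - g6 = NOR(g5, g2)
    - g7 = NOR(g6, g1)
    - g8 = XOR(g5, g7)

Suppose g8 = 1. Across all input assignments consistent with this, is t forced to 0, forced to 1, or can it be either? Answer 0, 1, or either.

either

Both values of t occur among assignments with g8 = 1:
  t=0: p=0, q=0, r=0, s=0, t=0, u=0, v=0
  t=1: p=0, q=0, r=0, s=1, t=1, u=0, v=0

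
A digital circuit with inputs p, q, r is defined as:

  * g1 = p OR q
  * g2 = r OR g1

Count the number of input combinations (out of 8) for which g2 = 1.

7

g2 = r OR g1 must be 1, so at least one of r, g1 is 1.
Enumerating the 8 input combinations, 7 give g2 = 1 and 1 give g2 = 0.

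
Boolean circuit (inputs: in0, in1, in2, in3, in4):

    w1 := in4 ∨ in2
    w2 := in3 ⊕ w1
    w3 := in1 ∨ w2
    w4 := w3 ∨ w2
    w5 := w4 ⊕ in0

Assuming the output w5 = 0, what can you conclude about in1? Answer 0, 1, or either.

Both values of in1 occur among assignments with w5 = 0:
  in1=0: in0=0, in1=0, in2=0, in3=0, in4=0
  in1=1: in0=1, in1=1, in2=0, in3=0, in4=0

either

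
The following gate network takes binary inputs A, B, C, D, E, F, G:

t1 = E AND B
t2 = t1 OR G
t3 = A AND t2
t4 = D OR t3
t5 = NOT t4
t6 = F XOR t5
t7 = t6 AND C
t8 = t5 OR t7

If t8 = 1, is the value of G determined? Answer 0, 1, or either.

either

Both values of G occur among assignments with t8 = 1:
  G=0: A=0, B=0, C=0, D=0, E=0, F=0, G=0
  G=1: A=0, B=0, C=0, D=0, E=0, F=0, G=1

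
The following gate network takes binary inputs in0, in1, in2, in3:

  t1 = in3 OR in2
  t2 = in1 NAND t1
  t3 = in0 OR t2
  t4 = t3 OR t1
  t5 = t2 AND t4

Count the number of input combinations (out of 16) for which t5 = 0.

t5 = t2 AND t4 must be 0, so at least one of t2, t4 is 0.
Enumerating the 16 input combinations, 6 give t5 = 0 and 10 give t5 = 1.

6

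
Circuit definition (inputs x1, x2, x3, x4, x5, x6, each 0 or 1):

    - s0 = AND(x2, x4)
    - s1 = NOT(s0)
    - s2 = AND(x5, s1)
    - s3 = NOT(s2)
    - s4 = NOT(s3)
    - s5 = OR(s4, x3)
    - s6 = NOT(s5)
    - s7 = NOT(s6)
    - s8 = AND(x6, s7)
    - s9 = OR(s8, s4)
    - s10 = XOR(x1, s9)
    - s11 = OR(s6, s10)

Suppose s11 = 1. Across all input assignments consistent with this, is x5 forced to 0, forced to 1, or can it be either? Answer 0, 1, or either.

Both values of x5 occur among assignments with s11 = 1:
  x5=0: x1=0, x2=0, x3=0, x4=0, x5=0, x6=0
  x5=1: x1=0, x2=0, x3=0, x4=0, x5=1, x6=0

either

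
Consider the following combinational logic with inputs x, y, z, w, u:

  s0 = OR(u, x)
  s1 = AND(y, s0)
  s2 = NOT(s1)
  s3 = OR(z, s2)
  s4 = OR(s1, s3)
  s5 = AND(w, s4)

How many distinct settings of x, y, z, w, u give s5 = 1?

16

s5 = AND(w, s4) must be 1, so both w = 1 and s4 = 1.
s4 = OR(s1, s3) must be 1, so at least one of s1, s3 is 1.
Enumerating the 32 input combinations, 16 give s5 = 1 and 16 give s5 = 0.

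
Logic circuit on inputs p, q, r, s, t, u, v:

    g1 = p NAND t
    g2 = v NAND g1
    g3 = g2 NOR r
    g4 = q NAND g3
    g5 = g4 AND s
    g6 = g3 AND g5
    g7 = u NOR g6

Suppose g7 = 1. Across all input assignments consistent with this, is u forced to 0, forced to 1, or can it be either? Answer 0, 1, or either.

g7 = u NOR g6 must be 1, so both u = 0 and g6 = 0.
g6 = g3 AND g5 must be 0, so at least one of g3, g5 is 0.
Every assignment with g7 = 1 has u = 0; there are 61 such assignment(s).

0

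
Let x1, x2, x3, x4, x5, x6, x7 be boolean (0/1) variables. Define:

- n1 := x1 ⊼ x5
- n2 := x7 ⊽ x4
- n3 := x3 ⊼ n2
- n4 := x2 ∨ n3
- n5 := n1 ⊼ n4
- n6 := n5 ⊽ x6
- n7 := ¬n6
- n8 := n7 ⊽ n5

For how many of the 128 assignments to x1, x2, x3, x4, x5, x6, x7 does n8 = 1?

n8 = n7 ⊽ n5 must be 1, so both n7 = 0 and n5 = 0.
n7 = ¬n6 must be 0, so n6 = 1.
n5 = n1 ⊼ n4 must be 0, so both n1 = 1 and n4 = 1.
Enumerating the 128 input combinations, 45 give n8 = 1 and 83 give n8 = 0.

45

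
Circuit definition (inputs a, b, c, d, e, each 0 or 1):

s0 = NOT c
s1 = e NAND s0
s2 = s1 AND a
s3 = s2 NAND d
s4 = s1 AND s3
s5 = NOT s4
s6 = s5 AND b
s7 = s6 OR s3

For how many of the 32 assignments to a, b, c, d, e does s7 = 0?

3

s7 = s6 OR s3 must be 0, so both s6 = 0 and s3 = 0.
s6 = s5 AND b must be 0, so at least one of s5, b is 0.
s3 = s2 NAND d must be 0, so both s2 = 1 and d = 1.
Satisfying assignments:
  a=1, b=0, c=0, d=1, e=0
  a=1, b=0, c=1, d=1, e=0
  a=1, b=0, c=1, d=1, e=1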